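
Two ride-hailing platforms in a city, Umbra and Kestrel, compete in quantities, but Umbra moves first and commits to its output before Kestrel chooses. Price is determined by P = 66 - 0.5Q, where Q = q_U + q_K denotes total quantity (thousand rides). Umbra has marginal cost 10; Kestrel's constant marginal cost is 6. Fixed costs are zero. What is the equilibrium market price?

Solve by backward induction. Given q_U, the follower Kestrel maximises π_K = (66 - (1/2)q_U - (1/2)q_K)q_K - 6q_K.
Follower FOC: 60 - (1/2)q_U - q_K = 0, so q_K(q_U) = (60 - (1/2)q_U).
The leader anticipates this reaction. Substituting into P = 66 - 0.5Q gives P = 36 - (1/4)q_U, so π_U = (36 - (1/4)q_U)q_U - 10q_U.
Leader FOC: 26 - (1/2)q_U = 0, so q_U = 52.
Then q_K = (60 - (1/2)·52) = 34.
Total output Q = 86, so price P = 66 - (1/2)·86 = 23.

23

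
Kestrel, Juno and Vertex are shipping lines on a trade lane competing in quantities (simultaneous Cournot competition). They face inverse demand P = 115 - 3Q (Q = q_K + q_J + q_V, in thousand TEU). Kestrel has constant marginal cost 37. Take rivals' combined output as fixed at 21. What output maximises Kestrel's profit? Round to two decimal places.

2.50

With rivals' combined output fixed at 21, Kestrel's profit is π_K = (115 - 3·21 - 3q_K)q_K - (37q_K) = (52 - 3q_K)q_K - (37q_K).
∂π_K/∂q_K = 15 - 6q_K = 0, so q_K = 5/2.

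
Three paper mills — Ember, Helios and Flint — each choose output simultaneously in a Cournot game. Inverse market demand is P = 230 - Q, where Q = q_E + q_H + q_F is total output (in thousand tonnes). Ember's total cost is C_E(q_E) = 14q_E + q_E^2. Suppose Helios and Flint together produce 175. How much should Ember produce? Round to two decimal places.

With rivals' combined output fixed at 175, Ember's profit is π_E = (230 - 175 - q_E)q_E - (14q_E + q_E²) = (55 - q_E)q_E - (14q_E + q_E²).
∂π_E/∂q_E = 41 - 4q_E = 0, so q_E = 41/4.

10.25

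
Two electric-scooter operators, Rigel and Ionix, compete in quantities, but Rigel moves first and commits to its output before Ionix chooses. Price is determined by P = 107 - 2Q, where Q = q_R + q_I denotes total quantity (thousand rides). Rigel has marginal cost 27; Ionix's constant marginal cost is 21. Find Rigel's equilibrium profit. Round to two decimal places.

The follower Ionix best-responds to any q_R: π_I = (107 - 2Q)q_I - 21q_I.
Follower FOC: 86 - 2q_R - 4q_I = 0, so q_I(q_R) = (86 - 2q_R)/4.
The leader anticipates this reaction. Substituting into P = 107 - 2Q gives P = 64 - q_R, so π_R = (64 - q_R)q_R - 27q_R.
Maximising: ∂π_R/∂q_R = 37 - 2q_R = 0, giving q_R = 37/2.
Then q_I = (86 - 2·(37/2))/4 = 49/4.
Price P = 107 - 2·(123/4) = 91/2.
Rigel's profit: (91/2 - 27)·(37/2) = 1369/4.

342.25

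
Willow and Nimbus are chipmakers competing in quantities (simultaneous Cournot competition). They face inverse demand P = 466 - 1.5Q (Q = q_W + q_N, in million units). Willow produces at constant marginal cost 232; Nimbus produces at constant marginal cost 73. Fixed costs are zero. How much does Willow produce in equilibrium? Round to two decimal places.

16.67

Willow's profit: π_W = (466 - 1.5Q)q_W - (232q_W). Setting ∂π_W/∂q_W = 0: 234 - 3q_W - (3/2)(q_N) = 0.
Nimbus's first-order condition: 393 - 3q_N - (3/2)(q_W) = 0.
Rearranging gives the reaction functions q_W = (234 - (3/2)q_N)/3 and q_N = (393 - (3/2)q_W)/3.
Substituting one into the other gives q_W = 50/3 and q_N = 368/3.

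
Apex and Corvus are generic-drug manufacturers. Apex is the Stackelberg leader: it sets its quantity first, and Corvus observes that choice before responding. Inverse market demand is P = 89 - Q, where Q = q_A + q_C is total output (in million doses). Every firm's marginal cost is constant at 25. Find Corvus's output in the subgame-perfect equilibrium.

Solve by backward induction. Given q_A, the follower Corvus maximises π_C = (89 - q_A - q_C)q_C - 25q_C.
Setting the follower's marginal profit to zero, 64 - q_A - 2q_C = 0, i.e. q_C = (64 - q_A)/2.
The leader anticipates this reaction. Substituting into P = 89 - Q gives P = 57 - (1/2)q_A, so π_A = (57 - (1/2)q_A)q_A - 25q_A.
Leader FOC: 32 - q_A = 0, so q_A = 32.
Then q_C = (64 - 32)/2 = 16.

16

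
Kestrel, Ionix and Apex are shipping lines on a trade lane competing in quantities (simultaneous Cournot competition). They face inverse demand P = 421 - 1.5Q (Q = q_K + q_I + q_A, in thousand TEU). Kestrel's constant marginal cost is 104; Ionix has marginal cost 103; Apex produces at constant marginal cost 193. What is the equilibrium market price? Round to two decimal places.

205.25

Kestrel's profit: π_K = (421 - 1.5Q)q_K - (104q_K). Setting ∂π_K/∂q_K = 0: 317 - 3q_K - (3/2)(q_I + q_A) = 0.
Ionix's profit: π_I = (421 - 1.5Q)q_I - (103q_I). Setting ∂π_I/∂q_I = 0: 318 - 3q_I - (3/2)(q_K + q_A) = 0.
Apex's profit: π_A = (421 - 1.5Q)q_A - (193q_A). Setting ∂π_A/∂q_A = 0: 228 - 3q_A - (3/2)(q_K + q_I) = 0.
Adding the 3 conditions: 863 − 3Q − 3Q = 0, i.e. Q = 863/6.
Back-substituting: q_K = (317 − 863/4)/(3/2) = 135/2, q_I = (318 − 863/4)/(3/2) = 409/6, q_A = (228 − 863/4)/(3/2) = 49/6.
Total output Q = 863/6, so price P = 421 - (3/2)·(863/6) = 821/4.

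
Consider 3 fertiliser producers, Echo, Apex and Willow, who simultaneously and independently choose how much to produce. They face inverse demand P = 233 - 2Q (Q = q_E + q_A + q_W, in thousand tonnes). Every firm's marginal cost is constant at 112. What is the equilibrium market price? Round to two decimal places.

A representative firm's profit is π_i = q_i(233 - 2Q) - 112q_i.
First-order condition (treating rivals' output as given): 121 - 4q_i - 2·Σ_{j≠i} q_j = 0.
With identical firms every q_j equals q_i, so Σ_{j≠i} q_j = 2q_i and 121 = 8q_i, giving q_i = 121/8.
Total output Q = 363/8, so price P = 233 - 2·(363/8) = 569/4.

142.25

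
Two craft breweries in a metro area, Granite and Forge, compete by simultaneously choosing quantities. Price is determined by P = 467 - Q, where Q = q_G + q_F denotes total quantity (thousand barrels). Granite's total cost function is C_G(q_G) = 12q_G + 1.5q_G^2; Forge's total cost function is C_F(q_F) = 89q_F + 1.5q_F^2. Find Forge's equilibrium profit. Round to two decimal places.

8937.61

Granite's profit: π_G = (467 - Q)q_G - (12q_G + (3/2)q_G²). Setting ∂π_G/∂q_G = 0: 455 - 5q_G - (q_F) = 0.
Forge's profit: π_F = (467 - Q)q_F - (89q_F + (3/2)q_F²). Setting ∂π_F/∂q_F = 0: 378 - 5q_F - (q_G) = 0.
So q_G = (455 - q_F)/5 and q_F = (378 - q_G)/5.
Substituting one into the other gives q_G = 1897/24 and q_F = 1435/24.
Price P = 467 - 833/6 = 1969/6.
Forge's profit: (1969/6)·(1435/24) - 89·(1435/24) - (3/2)(1435/24)² = 8937.6085.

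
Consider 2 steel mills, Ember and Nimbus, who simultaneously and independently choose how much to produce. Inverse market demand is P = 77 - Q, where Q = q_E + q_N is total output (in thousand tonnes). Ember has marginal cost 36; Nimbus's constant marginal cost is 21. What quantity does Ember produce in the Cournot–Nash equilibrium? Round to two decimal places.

Ember's profit: π_E = (77 - Q)q_E - (36q_E). Setting ∂π_E/∂q_E = 0: 41 - 2q_E - (q_N) = 0.
Nimbus's first-order condition: 56 - 2q_N - (q_E) = 0.
Rearranging gives the reaction functions q_E = (41 - q_N)/2 and q_N = (56 - q_E)/2.
Substituting one into the other gives q_E = 26/3 and q_N = 71/3.

8.67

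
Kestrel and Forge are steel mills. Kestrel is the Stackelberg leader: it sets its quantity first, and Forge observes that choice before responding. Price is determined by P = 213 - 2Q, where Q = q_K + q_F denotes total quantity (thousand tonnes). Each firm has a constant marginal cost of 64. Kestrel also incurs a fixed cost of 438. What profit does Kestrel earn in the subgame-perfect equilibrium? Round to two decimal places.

949.56

Solve by backward induction. Given q_K, the follower Forge maximises π_F = (213 - 2q_K - 2q_F)q_F - 64q_F.
∂π_F/∂q_F = 149 - 2q_K - 4q_F = 0 gives the reaction function q_F = (149 - 2q_K)/4.
Kestrel substitutes q_F(q_K) into its own profit: π_K = q_K(213 - 2q_K - (149 - 2q_K)/2) - 64q_K = (277/2 - q_K)q_K - 64q_K.
Maximising: ∂π_K/∂q_K = 149/2 - 2q_K = 0, giving q_K = 149/4.
Then q_F = (149 - 2·(149/4))/4 = 149/8.
Price P = 213 - 2·(447/8) = 405/4.
Kestrel's profit: (405/4 - 64)·(149/4) - 438 = 949.5625.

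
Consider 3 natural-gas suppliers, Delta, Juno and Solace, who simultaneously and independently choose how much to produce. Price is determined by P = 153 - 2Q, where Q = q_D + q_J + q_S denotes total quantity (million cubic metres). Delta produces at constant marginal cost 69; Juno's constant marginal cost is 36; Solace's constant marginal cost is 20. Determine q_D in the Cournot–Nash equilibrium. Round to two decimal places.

0.25

Delta's profit: π_D = (153 - 2Q)q_D - (69q_D). Setting ∂π_D/∂q_D = 0: 84 - 4q_D - 2(q_J + q_S) = 0.
Juno's first-order condition: 117 - 4q_J - 2(q_D + q_S) = 0.
Solace's profit: π_S = (153 - 2Q)q_S - (20q_S). Setting ∂π_S/∂q_S = 0: 133 - 4q_S - 2(q_D + q_J) = 0.
Summing all 3 equations gives 334 − 8Q = 0, hence Q = 167/4.
Back-substituting: q_D = (84 − 167/2)/2 = 1/4, q_J = (117 − 167/2)/2 = 67/4, q_S = (133 − 167/2)/2 = 99/4.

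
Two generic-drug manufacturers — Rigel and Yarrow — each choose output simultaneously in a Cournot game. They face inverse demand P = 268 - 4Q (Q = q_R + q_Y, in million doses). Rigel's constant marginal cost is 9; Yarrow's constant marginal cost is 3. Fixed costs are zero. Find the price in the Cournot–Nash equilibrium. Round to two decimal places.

93.33

Rigel's profit: π_R = (268 - 4Q)q_R - (9q_R). Setting ∂π_R/∂q_R = 0: 259 - 8q_R - 4(q_Y) = 0.
Yarrow's first-order condition: 265 - 8q_Y - 4(q_R) = 0.
So q_R = (259 - 4q_Y)/8 and q_Y = (265 - 4q_R)/8.
Solving the pair: q_R = 253/12, q_Y = 271/12.
Total output Q = 131/3, so price P = 268 - 4·(131/3) = 280/3.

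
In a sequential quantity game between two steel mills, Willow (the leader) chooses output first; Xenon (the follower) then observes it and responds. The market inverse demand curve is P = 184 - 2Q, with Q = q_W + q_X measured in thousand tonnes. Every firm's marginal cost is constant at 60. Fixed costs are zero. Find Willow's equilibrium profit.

The follower Xenon best-responds to any q_W: π_X = (184 - 2Q)q_X - 60q_X.
∂π_X/∂q_X = 124 - 2q_W - 4q_X = 0 gives the reaction function q_X = (124 - 2q_W)/4.
Willow substitutes q_X(q_W) into its own profit: π_W = q_W(184 - 2q_W - (124 - 2q_W)/2) - 60q_W = (122 - q_W)q_W - 60q_W.
Maximising: ∂π_W/∂q_W = 62 - 2q_W = 0, giving q_W = 31.
Then q_X = (124 - 2·31)/4 = 31/2.
Price P = 184 - 2·(93/2) = 91.
Willow's profit: (91 - 60)·31 = 961.

961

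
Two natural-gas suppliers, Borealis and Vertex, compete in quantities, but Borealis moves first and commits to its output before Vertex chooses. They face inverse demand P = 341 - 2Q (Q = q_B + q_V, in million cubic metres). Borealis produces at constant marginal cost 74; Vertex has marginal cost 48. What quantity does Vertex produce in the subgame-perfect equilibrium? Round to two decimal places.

The follower Vertex best-responds to any q_B: π_V = (341 - 2Q)q_V - 48q_V.
Setting the follower's marginal profit to zero, 293 - 2q_B - 4q_V = 0, i.e. q_V = (293 - 2q_B)/4.
The leader anticipates this reaction. Substituting into P = 341 - 2Q gives P = 389/2 - q_B, so π_B = (389/2 - q_B)q_B - 74q_B.
Leader FOC: 241/2 - 2q_B = 0, so q_B = 241/4.
Then q_V = (293 - 2·(241/4))/4 = 345/8.

43.13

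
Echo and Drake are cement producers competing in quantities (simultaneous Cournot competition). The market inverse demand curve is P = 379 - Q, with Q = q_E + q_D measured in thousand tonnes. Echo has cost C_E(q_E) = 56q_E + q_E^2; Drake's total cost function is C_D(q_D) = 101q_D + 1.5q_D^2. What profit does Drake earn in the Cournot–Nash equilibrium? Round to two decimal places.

4311.09

Echo's profit: π_E = (379 - Q)q_E - (56q_E + q_E²). Setting ∂π_E/∂q_E = 0: 323 - 4q_E - (q_D) = 0.
Drake's first-order condition: 278 - 5q_D - (q_E) = 0.
So q_E = (323 - q_D)/4 and q_D = (278 - q_E)/5.
Solving the pair: q_E = 1337/19, q_D = 789/19.
Price P = 379 - 111.8947 = 267.1053.
Drake's profit: 267.1053·(789/19) - 101·(789/19) - (3/2)(789/19)² = 4311.0873.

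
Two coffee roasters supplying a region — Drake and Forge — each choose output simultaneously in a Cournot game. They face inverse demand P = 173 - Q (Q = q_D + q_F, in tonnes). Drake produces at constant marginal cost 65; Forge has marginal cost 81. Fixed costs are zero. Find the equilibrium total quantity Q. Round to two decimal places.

66.67

Drake's profit: π_D = (173 - Q)q_D - (65q_D). Setting ∂π_D/∂q_D = 0: 108 - 2q_D - (q_F) = 0.
Forge's first-order condition: 92 - 2q_F - (q_D) = 0.
Best responses: q_D = (108 - q_F)/2, q_F = (92 - q_D)/2.
Solving the pair: q_D = 124/3, q_F = 76/3.
Total output Q = 124/3 + 76/3 = 200/3.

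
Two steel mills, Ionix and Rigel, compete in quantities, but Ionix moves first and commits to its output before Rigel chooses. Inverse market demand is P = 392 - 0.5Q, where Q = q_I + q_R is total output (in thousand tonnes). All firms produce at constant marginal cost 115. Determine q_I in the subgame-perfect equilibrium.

Solve by backward induction. Given q_I, the follower Rigel maximises π_R = (392 - (1/2)q_I - (1/2)q_R)q_R - 115q_R.
Follower FOC: 277 - (1/2)q_I - q_R = 0, so q_R(q_I) = (277 - (1/2)q_I).
The leader anticipates this reaction. Substituting into P = 392 - 0.5Q gives P = 507/2 - (1/4)q_I, so π_I = (507/2 - (1/4)q_I)q_I - 115q_I.
The leader's first-order condition 277/2 - (1/2)q_I = 0 yields q_I = 277.
Then q_R = (277 - (1/2)·277) = 277/2.

277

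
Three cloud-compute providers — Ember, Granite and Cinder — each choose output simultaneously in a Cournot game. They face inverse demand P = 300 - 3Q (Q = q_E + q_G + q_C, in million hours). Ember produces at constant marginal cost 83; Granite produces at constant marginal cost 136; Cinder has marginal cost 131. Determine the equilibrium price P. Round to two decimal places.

162.50

Ember's profit: π_E = (300 - 3Q)q_E - (83q_E). Setting ∂π_E/∂q_E = 0: 217 - 6q_E - 3(q_G + q_C) = 0.
Granite's profit: π_G = (300 - 3Q)q_G - (136q_G). Setting ∂π_G/∂q_G = 0: 164 - 6q_G - 3(q_E + q_C) = 0.
Cinder's profit: π_C = (300 - 3Q)q_C - (131q_C). Setting ∂π_C/∂q_C = 0: 169 - 6q_C - 3(q_E + q_G) = 0.
Summing all 3 equations gives 550 − 12Q = 0, hence Q = 275/6.
Back-substituting: q_E = (217 − 275/2)/3 = 53/2, q_G = (164 − 275/2)/3 = 53/6, q_C = (169 − 275/2)/3 = 21/2.
Total output Q = 275/6, so price P = 300 - 3·(275/6) = 325/2.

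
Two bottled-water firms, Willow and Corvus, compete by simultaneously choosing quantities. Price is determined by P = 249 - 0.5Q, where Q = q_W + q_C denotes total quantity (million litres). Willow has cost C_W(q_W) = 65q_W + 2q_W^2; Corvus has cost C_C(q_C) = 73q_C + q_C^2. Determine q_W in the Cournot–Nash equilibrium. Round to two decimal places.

Willow's profit: π_W = (249 - 0.5Q)q_W - (65q_W + 2q_W²). Setting ∂π_W/∂q_W = 0: 184 - 5q_W - (1/2)(q_C) = 0.
Corvus's profit: π_C = (249 - 0.5Q)q_C - (73q_C + q_C²). Setting ∂π_C/∂q_C = 0: 176 - 3q_C - (1/2)(q_W) = 0.
Rearranging gives the reaction functions q_W = (184 - (1/2)q_C)/5 and q_C = (176 - (1/2)q_W)/3.
Substituting one into the other gives q_W = 1856/59 and q_C = 53.4237.

31.46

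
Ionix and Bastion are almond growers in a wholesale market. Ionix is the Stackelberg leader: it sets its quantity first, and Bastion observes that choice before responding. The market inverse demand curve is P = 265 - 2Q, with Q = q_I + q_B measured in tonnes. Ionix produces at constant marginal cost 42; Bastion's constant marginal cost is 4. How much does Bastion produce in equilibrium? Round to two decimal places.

42.13

The follower Bastion best-responds to any q_I: π_B = (265 - 2Q)q_B - 4q_B.
Follower FOC: 261 - 2q_I - 4q_B = 0, so q_B(q_I) = (261 - 2q_I)/4.
Ionix substitutes q_B(q_I) into its own profit: π_I = q_I(265 - 2q_I - (261 - 2q_I)/2) - 42q_I = (269/2 - q_I)q_I - 42q_I.
Leader FOC: 185/2 - 2q_I = 0, so q_I = 185/4.
Then q_B = (261 - 2·(185/4))/4 = 337/8.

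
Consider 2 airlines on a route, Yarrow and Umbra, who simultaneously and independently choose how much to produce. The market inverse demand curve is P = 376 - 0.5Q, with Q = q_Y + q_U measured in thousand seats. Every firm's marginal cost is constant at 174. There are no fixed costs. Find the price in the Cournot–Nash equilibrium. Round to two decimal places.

A representative firm's profit is π_i = q_i(376 - 0.5Q) - 174q_i.
Setting ∂π_i/∂q_i = 0 with rivals' quantities fixed: 202 - q_i - (1/2)q_j = 0.
With identical firms every q_j equals q_i, so q_j = q_i and 202 = (3/2)q_i, giving q_i = 404/3.
Total output Q = 808/3, so price P = 376 - (1/2)·(808/3) = 724/3.

241.33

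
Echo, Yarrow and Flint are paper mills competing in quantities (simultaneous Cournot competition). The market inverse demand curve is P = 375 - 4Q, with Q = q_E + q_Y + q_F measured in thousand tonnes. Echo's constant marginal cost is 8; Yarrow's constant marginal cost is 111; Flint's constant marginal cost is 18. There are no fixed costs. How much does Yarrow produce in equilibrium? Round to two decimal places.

Echo's profit: π_E = (375 - 4Q)q_E - (8q_E). Setting ∂π_E/∂q_E = 0: 367 - 8q_E - 4(q_Y + q_F) = 0.
Yarrow's profit: π_Y = (375 - 4Q)q_Y - (111q_Y). Setting ∂π_Y/∂q_Y = 0: 264 - 8q_Y - 4(q_E + q_F) = 0.
Flint's first-order condition: 357 - 8q_F - 4(q_E + q_Y) = 0.
Adding the 3 conditions: 988 − 8Q − 8Q = 0, i.e. Q = 247/4.
Back-substituting: q_E = (367 − 247)/4 = 30, q_Y = (264 − 247)/4 = 17/4, q_F = (357 − 247)/4 = 55/2.

4.25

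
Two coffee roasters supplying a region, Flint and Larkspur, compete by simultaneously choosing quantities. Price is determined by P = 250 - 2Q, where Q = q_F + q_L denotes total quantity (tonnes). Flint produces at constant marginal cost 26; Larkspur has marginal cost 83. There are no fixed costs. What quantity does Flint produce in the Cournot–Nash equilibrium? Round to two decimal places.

Flint's profit: π_F = (250 - 2Q)q_F - (26q_F). Setting ∂π_F/∂q_F = 0: 224 - 4q_F - 2(q_L) = 0.
Larkspur's profit: π_L = (250 - 2Q)q_L - (83q_L). Setting ∂π_L/∂q_L = 0: 167 - 4q_L - 2(q_F) = 0.
Best responses: q_F = (224 - 2q_L)/4, q_L = (167 - 2q_F)/4.
Substituting one into the other gives q_F = 281/6 and q_L = 55/3.

46.83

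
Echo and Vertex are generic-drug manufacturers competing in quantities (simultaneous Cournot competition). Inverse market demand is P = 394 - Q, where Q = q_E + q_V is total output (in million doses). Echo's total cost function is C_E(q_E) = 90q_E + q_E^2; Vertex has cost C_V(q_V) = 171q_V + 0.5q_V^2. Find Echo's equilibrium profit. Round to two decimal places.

7846.63

Echo's profit: π_E = (394 - Q)q_E - (90q_E + q_E²). Setting ∂π_E/∂q_E = 0: 304 - 4q_E - (q_V) = 0.
Vertex's profit: π_V = (394 - Q)q_V - (171q_V + (1/2)q_V²). Setting ∂π_V/∂q_V = 0: 223 - 3q_V - (q_E) = 0.
Rearranging gives the reaction functions q_E = (304 - q_V)/4 and q_V = (223 - q_E)/3.
Solving the pair: q_E = 689/11, q_V = 588/11.
Price P = 394 - 1277/11 = 277.9091.
Echo's profit: 277.9091·(689/11) - 90·(689/11) - (689/11)² = 7846.6281.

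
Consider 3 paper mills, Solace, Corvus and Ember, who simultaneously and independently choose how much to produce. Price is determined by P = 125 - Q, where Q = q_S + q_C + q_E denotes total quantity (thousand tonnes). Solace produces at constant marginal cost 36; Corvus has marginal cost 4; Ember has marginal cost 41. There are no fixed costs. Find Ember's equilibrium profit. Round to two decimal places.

Solace's profit: π_S = (125 - Q)q_S - (36q_S). Setting ∂π_S/∂q_S = 0: 89 - 2q_S - (q_C + q_E) = 0.
Corvus's profit: π_C = (125 - Q)q_C - (4q_C). Setting ∂π_C/∂q_C = 0: 121 - 2q_C - (q_S + q_E) = 0.
Ember's profit: π_E = (125 - Q)q_E - (41q_E). Setting ∂π_E/∂q_E = 0: 84 - 2q_E - (q_S + q_C) = 0.
Adding the 3 conditions: 294 − 2Q − 2Q = 0, i.e. Q = 147/2.
Back-substituting: q_S = (89 − 147/2) = 31/2, q_C = (121 − 147/2) = 95/2, q_E = (84 − 147/2) = 21/2.
Price P = 125 - 147/2 = 103/2.
Ember's profit: (103/2 - 41)·(21/2) = 441/4.

110.25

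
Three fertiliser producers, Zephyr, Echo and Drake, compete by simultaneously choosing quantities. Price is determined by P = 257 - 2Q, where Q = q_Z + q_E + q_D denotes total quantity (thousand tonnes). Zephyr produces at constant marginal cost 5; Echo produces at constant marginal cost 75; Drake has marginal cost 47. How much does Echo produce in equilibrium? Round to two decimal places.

Zephyr's profit: π_Z = (257 - 2Q)q_Z - (5q_Z). Setting ∂π_Z/∂q_Z = 0: 252 - 4q_Z - 2(q_E + q_D) = 0.
Echo's first-order condition: 182 - 4q_E - 2(q_Z + q_D) = 0.
Drake's profit: π_D = (257 - 2Q)q_D - (47q_D). Setting ∂π_D/∂q_D = 0: 210 - 4q_D - 2(q_Z + q_E) = 0.
Adding the 3 conditions: 644 − 4Q − 4Q = 0, i.e. Q = 161/2.
Back-substituting: q_Z = (252 − 161)/2 = 91/2, q_E = (182 − 161)/2 = 21/2, q_D = (210 − 161)/2 = 49/2.

10.50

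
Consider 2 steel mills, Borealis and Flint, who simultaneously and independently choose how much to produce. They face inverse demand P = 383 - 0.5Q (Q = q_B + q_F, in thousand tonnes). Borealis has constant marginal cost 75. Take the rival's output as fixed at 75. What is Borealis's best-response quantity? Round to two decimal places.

With the rival's output fixed at 75, Borealis's profit is π_B = (383 - (1/2)·75 - (1/2)q_B)q_B - (75q_B) = (691/2 - (1/2)q_B)q_B - (75q_B).
∂π_B/∂q_B = 541/2 - q_B = 0, so q_B = 541/2.

270.50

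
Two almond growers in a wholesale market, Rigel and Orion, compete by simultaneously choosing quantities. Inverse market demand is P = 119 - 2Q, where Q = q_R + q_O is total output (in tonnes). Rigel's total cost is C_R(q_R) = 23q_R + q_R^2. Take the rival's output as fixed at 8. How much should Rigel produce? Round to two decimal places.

13.33

With the rival's output fixed at 8, Rigel's profit is π_R = (119 - 2·8 - 2q_R)q_R - (23q_R + q_R²) = (103 - 2q_R)q_R - (23q_R + q_R²).
∂π_R/∂q_R = 80 - 6q_R = 0, so q_R = 40/3.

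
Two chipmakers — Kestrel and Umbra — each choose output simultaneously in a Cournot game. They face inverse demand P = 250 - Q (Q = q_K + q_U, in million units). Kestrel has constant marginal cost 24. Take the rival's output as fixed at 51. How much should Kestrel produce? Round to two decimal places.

With the rival's output fixed at 51, Kestrel's profit is π_K = (250 - 51 - q_K)q_K - (24q_K) = (199 - q_K)q_K - (24q_K).
∂π_K/∂q_K = 175 - 2q_K = 0, so q_K = 175/2.

87.50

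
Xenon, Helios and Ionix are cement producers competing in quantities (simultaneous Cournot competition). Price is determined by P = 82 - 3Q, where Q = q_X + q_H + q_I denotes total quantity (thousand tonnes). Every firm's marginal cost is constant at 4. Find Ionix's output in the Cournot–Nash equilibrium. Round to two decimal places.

Each firm earns π_i = (82 - 3Q)q_i - 4q_i.
First-order condition (treating rivals' output as given): 78 - 6q_i - 3·Σ_{j≠i} q_j = 0.
By symmetry each firm produces the same amount; substituting Σ_{j≠i} q_j = 2q_i yields q_i = 78/12 = 13/2.

6.50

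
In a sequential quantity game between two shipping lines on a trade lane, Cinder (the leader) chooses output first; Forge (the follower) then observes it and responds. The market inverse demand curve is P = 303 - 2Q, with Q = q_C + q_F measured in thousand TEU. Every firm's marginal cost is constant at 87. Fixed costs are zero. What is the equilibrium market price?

The follower Forge best-responds to any q_C: π_F = (303 - 2Q)q_F - 87q_F.
Follower FOC: 216 - 2q_C - 4q_F = 0, so q_F(q_C) = (216 - 2q_C)/4.
The leader anticipates this reaction. Substituting into P = 303 - 2Q gives P = 195 - q_C, so π_C = (195 - q_C)q_C - 87q_C.
Leader FOC: 108 - 2q_C = 0, so q_C = 54.
Then q_F = (216 - 2·54)/4 = 27.
Total output Q = 81, so price P = 303 - 2·81 = 141.

141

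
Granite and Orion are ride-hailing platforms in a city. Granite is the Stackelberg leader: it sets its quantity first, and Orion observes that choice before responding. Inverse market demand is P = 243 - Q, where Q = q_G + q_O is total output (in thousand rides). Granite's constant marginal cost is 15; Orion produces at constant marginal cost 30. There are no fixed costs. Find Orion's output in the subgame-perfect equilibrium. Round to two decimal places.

45.75

Solve by backward induction. Given q_G, the follower Orion maximises π_O = (243 - q_G - q_O)q_O - 30q_O.
Setting the follower's marginal profit to zero, 213 - q_G - 2q_O = 0, i.e. q_O = (213 - q_G)/2.
The leader anticipates this reaction. Substituting into P = 243 - Q gives P = 273/2 - (1/2)q_G, so π_G = (273/2 - (1/2)q_G)q_G - 15q_G.
The leader's first-order condition 243/2 - q_G = 0 yields q_G = 243/2.
Then q_O = (213 - 243/2)/2 = 183/4.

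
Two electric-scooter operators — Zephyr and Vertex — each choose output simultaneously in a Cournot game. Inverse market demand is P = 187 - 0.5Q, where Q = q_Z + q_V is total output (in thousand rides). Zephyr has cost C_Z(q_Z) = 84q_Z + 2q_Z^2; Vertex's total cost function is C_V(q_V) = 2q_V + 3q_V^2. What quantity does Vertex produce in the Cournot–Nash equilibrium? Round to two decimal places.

25.14

Zephyr's profit: π_Z = (187 - 0.5Q)q_Z - (84q_Z + 2q_Z²). Setting ∂π_Z/∂q_Z = 0: 103 - 5q_Z - (1/2)(q_V) = 0.
Vertex's first-order condition: 185 - 7q_V - (1/2)(q_Z) = 0.
So q_Z = (103 - (1/2)q_V)/5 and q_V = (185 - (1/2)q_Z)/7.
Substituting one into the other gives q_Z = 18.0863 and q_V = 25.1367.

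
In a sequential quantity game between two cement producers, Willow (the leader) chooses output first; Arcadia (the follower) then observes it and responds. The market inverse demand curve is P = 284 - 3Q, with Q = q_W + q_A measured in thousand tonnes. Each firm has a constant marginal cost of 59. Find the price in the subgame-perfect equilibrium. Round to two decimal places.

The follower Arcadia best-responds to any q_W: π_A = (284 - 3Q)q_A - 59q_A.
Setting the follower's marginal profit to zero, 225 - 3q_W - 6q_A = 0, i.e. q_A = (225 - 3q_W)/6.
The leader anticipates this reaction. Substituting into P = 284 - 3Q gives P = 343/2 - (3/2)q_W, so π_W = (343/2 - (3/2)q_W)q_W - 59q_W.
The leader's first-order condition 225/2 - 3q_W = 0 yields q_W = 75/2.
Then q_A = (225 - 3·(75/2))/6 = 75/4.
Total output Q = 225/4, so price P = 284 - 3·(225/4) = 461/4.

115.25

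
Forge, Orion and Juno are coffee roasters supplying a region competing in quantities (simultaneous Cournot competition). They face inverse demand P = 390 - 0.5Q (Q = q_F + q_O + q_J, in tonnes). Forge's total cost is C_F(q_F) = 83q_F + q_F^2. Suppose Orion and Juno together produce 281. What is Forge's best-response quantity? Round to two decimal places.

With rivals' combined output fixed at 281, Forge's profit is π_F = (390 - (1/2)·281 - (1/2)q_F)q_F - (83q_F + q_F²) = (499/2 - (1/2)q_F)q_F - (83q_F + q_F²).
∂π_F/∂q_F = 333/2 - 3q_F = 0, so q_F = 111/2.

55.50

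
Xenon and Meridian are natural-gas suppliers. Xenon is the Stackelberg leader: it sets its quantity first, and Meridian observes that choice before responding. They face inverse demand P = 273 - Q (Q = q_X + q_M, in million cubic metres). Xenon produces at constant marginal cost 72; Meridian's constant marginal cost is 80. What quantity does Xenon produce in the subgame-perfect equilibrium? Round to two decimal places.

104.50

Solve by backward induction. Given q_X, the follower Meridian maximises π_M = (273 - q_X - q_M)q_M - 80q_M.
∂π_M/∂q_M = 193 - q_X - 2q_M = 0 gives the reaction function q_M = (193 - q_X)/2.
Xenon substitutes q_M(q_X) into its own profit: π_X = q_X(273 - q_X - (193 - q_X)/2) - 72q_X = (353/2 - (1/2)q_X)q_X - 72q_X.
Leader FOC: 209/2 - q_X = 0, so q_X = 209/2.
Then q_M = (193 - 209/2)/2 = 177/4.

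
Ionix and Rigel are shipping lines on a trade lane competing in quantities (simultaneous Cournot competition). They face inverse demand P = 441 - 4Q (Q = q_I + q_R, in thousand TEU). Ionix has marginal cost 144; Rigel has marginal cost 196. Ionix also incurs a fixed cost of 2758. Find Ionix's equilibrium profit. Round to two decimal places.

625.36

Ionix's profit: π_I = (441 - 4Q)q_I - (144q_I). Setting ∂π_I/∂q_I = 0: 297 - 8q_I - 4(q_R) = 0.
Rigel's profit: π_R = (441 - 4Q)q_R - (196q_R). Setting ∂π_R/∂q_R = 0: 245 - 8q_R - 4(q_I) = 0.
Best responses: q_I = (297 - 4q_R)/8, q_R = (245 - 4q_I)/8.
Substituting one into the other gives q_I = 349/12 and q_R = 193/12.
Price P = 441 - 4·(271/6) = 781/3.
Ionix's profit: (781/3 - 144)·(349/12) - 2758 = 625.3611.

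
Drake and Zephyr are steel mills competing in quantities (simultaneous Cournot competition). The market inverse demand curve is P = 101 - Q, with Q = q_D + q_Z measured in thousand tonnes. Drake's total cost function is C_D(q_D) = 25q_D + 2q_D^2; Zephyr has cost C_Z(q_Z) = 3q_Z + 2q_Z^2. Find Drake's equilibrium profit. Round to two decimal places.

Drake's profit: π_D = (101 - Q)q_D - (25q_D + 2q_D²). Setting ∂π_D/∂q_D = 0: 76 - 6q_D - (q_Z) = 0.
Zephyr's profit: π_Z = (101 - Q)q_Z - (3q_Z + 2q_Z²). Setting ∂π_Z/∂q_Z = 0: 98 - 6q_Z - (q_D) = 0.
So q_D = (76 - q_Z)/6 and q_Z = (98 - q_D)/6.
Substituting one into the other gives q_D = 358/35 and q_Z = 512/35.
Price P = 101 - 174/7 = 533/7.
Drake's profit: (533/7)·(358/35) - 25·(358/35) - 2(358/35)² = 313.8710.

313.87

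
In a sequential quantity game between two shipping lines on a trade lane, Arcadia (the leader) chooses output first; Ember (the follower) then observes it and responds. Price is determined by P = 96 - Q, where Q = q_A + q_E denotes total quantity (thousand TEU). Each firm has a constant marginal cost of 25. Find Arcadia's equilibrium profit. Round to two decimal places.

The follower Ember best-responds to any q_A: π_E = (96 - Q)q_E - 25q_E.
Follower FOC: 71 - q_A - 2q_E = 0, so q_E(q_A) = (71 - q_A)/2.
Arcadia substitutes q_E(q_A) into its own profit: π_A = q_A(96 - q_A - (71 - q_A)/2) - 25q_A = (121/2 - (1/2)q_A)q_A - 25q_A.
Leader FOC: 71/2 - q_A = 0, so q_A = 71/2.
Then q_E = (71 - 71/2)/2 = 71/4.
Price P = 96 - 213/4 = 171/4.
Arcadia's profit: (171/4 - 25)·(71/2) = 630.1250.

630.13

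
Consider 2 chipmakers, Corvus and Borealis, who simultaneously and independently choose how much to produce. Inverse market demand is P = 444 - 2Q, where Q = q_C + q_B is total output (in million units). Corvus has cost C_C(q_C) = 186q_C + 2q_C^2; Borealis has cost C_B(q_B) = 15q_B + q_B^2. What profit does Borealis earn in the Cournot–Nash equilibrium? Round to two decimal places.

13176.22

Corvus's profit: π_C = (444 - 2Q)q_C - (186q_C + 2q_C²). Setting ∂π_C/∂q_C = 0: 258 - 8q_C - 2(q_B) = 0.
Borealis's profit: π_B = (444 - 2Q)q_B - (15q_B + q_B²). Setting ∂π_B/∂q_B = 0: 429 - 6q_B - 2(q_C) = 0.
Best responses: q_C = (258 - 2q_B)/8, q_B = (429 - 2q_C)/6.
Substituting one into the other gives q_C = 345/22 and q_B = 729/11.
Price P = 444 - 2·(1803/22) = 280.0909.
Borealis's profit: 280.0909·(729/11) - 15·(729/11) - (729/11)² = 13176.2231.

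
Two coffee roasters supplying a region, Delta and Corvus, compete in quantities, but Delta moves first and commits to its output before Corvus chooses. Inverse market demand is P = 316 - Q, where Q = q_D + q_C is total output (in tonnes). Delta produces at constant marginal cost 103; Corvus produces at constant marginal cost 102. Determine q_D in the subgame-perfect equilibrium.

Solve by backward induction. Given q_D, the follower Corvus maximises π_C = (316 - q_D - q_C)q_C - 102q_C.
Follower FOC: 214 - q_D - 2q_C = 0, so q_C(q_D) = (214 - q_D)/2.
Delta substitutes q_C(q_D) into its own profit: π_D = q_D(316 - q_D - (214 - q_D)/2) - 103q_D = (209 - (1/2)q_D)q_D - 103q_D.
The leader's first-order condition 106 - q_D = 0 yields q_D = 106.
Then q_C = (214 - 106)/2 = 54.

106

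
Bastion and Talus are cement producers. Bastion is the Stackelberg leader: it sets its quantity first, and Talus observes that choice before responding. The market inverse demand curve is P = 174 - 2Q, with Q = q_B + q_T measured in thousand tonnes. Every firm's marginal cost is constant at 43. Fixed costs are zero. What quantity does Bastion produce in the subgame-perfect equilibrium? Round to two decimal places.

32.75

The follower Talus best-responds to any q_B: π_T = (174 - 2Q)q_T - 43q_T.
∂π_T/∂q_T = 131 - 2q_B - 4q_T = 0 gives the reaction function q_T = (131 - 2q_B)/4.
The leader anticipates this reaction. Substituting into P = 174 - 2Q gives P = 217/2 - q_B, so π_B = (217/2 - q_B)q_B - 43q_B.
Maximising: ∂π_B/∂q_B = 131/2 - 2q_B = 0, giving q_B = 131/4.
Then q_T = (131 - 2·(131/4))/4 = 131/8.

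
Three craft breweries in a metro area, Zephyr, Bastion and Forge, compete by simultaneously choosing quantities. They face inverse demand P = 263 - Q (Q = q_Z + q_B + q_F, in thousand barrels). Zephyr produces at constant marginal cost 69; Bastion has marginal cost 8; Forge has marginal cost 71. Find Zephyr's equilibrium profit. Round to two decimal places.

Zephyr's profit: π_Z = (263 - Q)q_Z - (69q_Z). Setting ∂π_Z/∂q_Z = 0: 194 - 2q_Z - (q_B + q_F) = 0.
Bastion's profit: π_B = (263 - Q)q_B - (8q_B). Setting ∂π_B/∂q_B = 0: 255 - 2q_B - (q_Z + q_F) = 0.
Forge's first-order condition: 192 - 2q_F - (q_Z + q_B) = 0.
Adding the 3 first-order conditions: 641 − 4Q = 0, so Q = 641/4.
Back-substituting: q_Z = (194 − 641/4) = 135/4, q_B = (255 − 641/4) = 379/4, q_F = (192 − 641/4) = 127/4.
Price P = 263 - 641/4 = 411/4.
Zephyr's profit: (411/4 - 69)·(135/4) = 1139.0625.

1139.06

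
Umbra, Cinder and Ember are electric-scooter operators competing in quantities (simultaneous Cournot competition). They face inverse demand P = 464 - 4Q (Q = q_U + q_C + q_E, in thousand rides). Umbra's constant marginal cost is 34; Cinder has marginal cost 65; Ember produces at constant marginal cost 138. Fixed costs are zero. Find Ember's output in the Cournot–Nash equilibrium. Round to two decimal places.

Umbra's profit: π_U = (464 - 4Q)q_U - (34q_U). Setting ∂π_U/∂q_U = 0: 430 - 8q_U - 4(q_C + q_E) = 0.
Cinder's profit: π_C = (464 - 4Q)q_C - (65q_C). Setting ∂π_C/∂q_C = 0: 399 - 8q_C - 4(q_U + q_E) = 0.
Ember's first-order condition: 326 - 8q_E - 4(q_U + q_C) = 0.
Adding the 3 first-order conditions: 1155 − 16Q = 0, so Q = 1155/16.
Back-substituting: q_U = (430 − 1155/4)/4 = 565/16, q_C = (399 − 1155/4)/4 = 441/16, q_E = (326 − 1155/4)/4 = 149/16.

9.31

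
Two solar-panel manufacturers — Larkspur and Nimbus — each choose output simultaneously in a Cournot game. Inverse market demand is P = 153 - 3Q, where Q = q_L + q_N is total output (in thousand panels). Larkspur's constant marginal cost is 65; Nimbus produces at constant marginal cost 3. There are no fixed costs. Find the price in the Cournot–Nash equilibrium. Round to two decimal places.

73.67

Larkspur's profit: π_L = (153 - 3Q)q_L - (65q_L). Setting ∂π_L/∂q_L = 0: 88 - 6q_L - 3(q_N) = 0.
Nimbus's first-order condition: 150 - 6q_N - 3(q_L) = 0.
So q_L = (88 - 3q_N)/6 and q_N = (150 - 3q_L)/6.
Substituting one into the other gives q_L = 26/9 and q_N = 212/9.
Total output Q = 238/9, so price P = 153 - 3·(238/9) = 221/3.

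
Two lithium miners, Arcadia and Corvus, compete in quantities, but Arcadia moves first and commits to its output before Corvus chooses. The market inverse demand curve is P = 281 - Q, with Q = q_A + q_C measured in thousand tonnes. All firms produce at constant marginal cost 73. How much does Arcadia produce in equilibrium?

Solve by backward induction. Given q_A, the follower Corvus maximises π_C = (281 - q_A - q_C)q_C - 73q_C.
Setting the follower's marginal profit to zero, 208 - q_A - 2q_C = 0, i.e. q_C = (208 - q_A)/2.
Arcadia substitutes q_C(q_A) into its own profit: π_A = q_A(281 - q_A - (208 - q_A)/2) - 73q_A = (177 - (1/2)q_A)q_A - 73q_A.
Leader FOC: 104 - q_A = 0, so q_A = 104.
Then q_C = (208 - 104)/2 = 52.

104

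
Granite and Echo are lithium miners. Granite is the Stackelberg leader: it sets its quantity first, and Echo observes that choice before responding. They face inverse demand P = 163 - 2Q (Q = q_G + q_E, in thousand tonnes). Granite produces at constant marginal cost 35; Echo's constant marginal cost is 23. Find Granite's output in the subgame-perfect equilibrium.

29

The follower Echo best-responds to any q_G: π_E = (163 - 2Q)q_E - 23q_E.
Setting the follower's marginal profit to zero, 140 - 2q_G - 4q_E = 0, i.e. q_E = (140 - 2q_G)/4.
Granite substitutes q_E(q_G) into its own profit: π_G = q_G(163 - 2q_G - (140 - 2q_G)/2) - 35q_G = (93 - q_G)q_G - 35q_G.
Maximising: ∂π_G/∂q_G = 58 - 2q_G = 0, giving q_G = 29.
Then q_E = (140 - 2·29)/4 = 41/2.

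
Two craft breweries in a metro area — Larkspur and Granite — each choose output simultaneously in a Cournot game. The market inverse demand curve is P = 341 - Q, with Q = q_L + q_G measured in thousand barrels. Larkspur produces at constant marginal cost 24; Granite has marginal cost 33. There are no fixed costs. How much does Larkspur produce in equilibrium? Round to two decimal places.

108.67

Larkspur's profit: π_L = (341 - Q)q_L - (24q_L). Setting ∂π_L/∂q_L = 0: 317 - 2q_L - (q_G) = 0.
Granite's first-order condition: 308 - 2q_G - (q_L) = 0.
Rearranging gives the reaction functions q_L = (317 - q_G)/2 and q_G = (308 - q_L)/2.
Substituting one into the other gives q_L = 326/3 and q_G = 299/3.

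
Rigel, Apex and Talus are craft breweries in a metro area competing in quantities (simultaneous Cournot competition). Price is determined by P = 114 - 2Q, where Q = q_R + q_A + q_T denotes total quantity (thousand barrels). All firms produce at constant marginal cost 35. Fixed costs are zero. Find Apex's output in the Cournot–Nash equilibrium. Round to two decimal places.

9.88

A representative firm's profit is π_i = q_i(114 - 2Q) - 35q_i.
First-order condition (treating rivals' output as given): 79 - 4q_i - 2·Σ_{j≠i} q_j = 0.
With identical firms every q_j equals q_i, so Σ_{j≠i} q_j = 2q_i and 79 = 8q_i, giving q_i = 79/8.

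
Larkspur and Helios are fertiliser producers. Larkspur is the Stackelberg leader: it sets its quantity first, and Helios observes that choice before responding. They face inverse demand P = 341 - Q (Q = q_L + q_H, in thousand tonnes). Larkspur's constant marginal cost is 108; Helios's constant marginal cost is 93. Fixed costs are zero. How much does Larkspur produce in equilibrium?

Solve by backward induction. Given q_L, the follower Helios maximises π_H = (341 - q_L - q_H)q_H - 93q_H.
Setting the follower's marginal profit to zero, 248 - q_L - 2q_H = 0, i.e. q_H = (248 - q_L)/2.
The leader anticipates this reaction. Substituting into P = 341 - Q gives P = 217 - (1/2)q_L, so π_L = (217 - (1/2)q_L)q_L - 108q_L.
Maximising: ∂π_L/∂q_L = 109 - q_L = 0, giving q_L = 109.
Then q_H = (248 - 109)/2 = 139/2.

109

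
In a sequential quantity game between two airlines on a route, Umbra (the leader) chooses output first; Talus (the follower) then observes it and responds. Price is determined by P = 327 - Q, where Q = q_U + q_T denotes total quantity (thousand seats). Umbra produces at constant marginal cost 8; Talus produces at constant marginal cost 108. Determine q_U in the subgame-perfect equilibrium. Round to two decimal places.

209.50

Solve by backward induction. Given q_U, the follower Talus maximises π_T = (327 - q_U - q_T)q_T - 108q_T.
Follower FOC: 219 - q_U - 2q_T = 0, so q_T(q_U) = (219 - q_U)/2.
The leader anticipates this reaction. Substituting into P = 327 - Q gives P = 435/2 - (1/2)q_U, so π_U = (435/2 - (1/2)q_U)q_U - 8q_U.
Maximising: ∂π_U/∂q_U = 419/2 - q_U = 0, giving q_U = 419/2.
Then q_T = (219 - 419/2)/2 = 19/4.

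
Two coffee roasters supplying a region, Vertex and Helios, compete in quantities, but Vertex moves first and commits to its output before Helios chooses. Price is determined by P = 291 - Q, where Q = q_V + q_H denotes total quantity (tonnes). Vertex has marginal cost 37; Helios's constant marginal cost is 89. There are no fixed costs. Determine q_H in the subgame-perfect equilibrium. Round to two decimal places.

24.50

The follower Helios best-responds to any q_V: π_H = (291 - Q)q_H - 89q_H.
Follower FOC: 202 - q_V - 2q_H = 0, so q_H(q_V) = (202 - q_V)/2.
Vertex substitutes q_H(q_V) into its own profit: π_V = q_V(291 - q_V - (202 - q_V)/2) - 37q_V = (190 - (1/2)q_V)q_V - 37q_V.
Leader FOC: 153 - q_V = 0, so q_V = 153.
Then q_H = (202 - 153)/2 = 49/2.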